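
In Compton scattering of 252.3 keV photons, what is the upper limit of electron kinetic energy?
125.3552 keV

Maximum energy transfer occurs at θ = 180° (backscattering).

Initial photon: E₀ = 252.3 keV → λ₀ = 4.9142 pm

Maximum Compton shift (at 180°):
Δλ_max = 2λ_C = 2 × 2.4263 = 4.8526 pm

Final wavelength:
λ' = 4.9142 + 4.8526 = 9.7668 pm

Minimum photon energy (maximum energy to electron):
E'_min = hc/λ' = 126.9448 keV

Maximum electron kinetic energy:
K_max = E₀ - E'_min = 252.3000 - 126.9448 = 125.3552 keV

(Intermediate values are shown rounded; full precision is carried through to the final answer.)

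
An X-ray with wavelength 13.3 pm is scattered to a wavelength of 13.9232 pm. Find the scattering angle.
42.00°

First find the wavelength shift:
Δλ = λ' - λ = 13.9232 - 13.3 = 0.6232 pm

Using Δλ = λ_C(1 - cos θ), with λ_C = h/(m_e·c) ≈ 2.42631024 pm:
cos θ = 1 - Δλ/λ_C
cos θ = 1 - 0.6232/2.42631024
cos θ = 0.743149

θ = arccos(0.743149)
θ = 42.00°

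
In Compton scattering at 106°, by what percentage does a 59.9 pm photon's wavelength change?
5.1671%

Calculate the Compton shift:
Δλ = λ_C(1 - cos(106°))
Δλ = 2.4263 × (1 - cos(106°))
Δλ = 2.4263 × 1.2756
Δλ = 3.0951 pm

Percentage change:
(Δλ/λ₀) × 100 = (3.0951/59.9) × 100
= 5.1671%

(Intermediate values are shown rounded; full precision is carried through to the final answer.)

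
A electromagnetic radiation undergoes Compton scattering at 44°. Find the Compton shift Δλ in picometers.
0.6810 pm

Using the Compton scattering formula:
Δλ = λ_C(1 - cos θ)

where λ_C = h/(m_e·c) ≈ 2.4263 pm is the Compton wavelength of an electron.

For θ = 44°:
cos(44°) = 0.7193
1 - cos(44°) = 0.2807

Δλ = 2.4263 × 0.2807
Δλ = 0.6810 pm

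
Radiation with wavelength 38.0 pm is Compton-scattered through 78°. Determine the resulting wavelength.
39.9219 pm

Using the Compton scattering formula:
λ' = λ + Δλ = λ + λ_C(1 - cos θ)

Given:
- Initial wavelength λ = 38.0 pm
- Scattering angle θ = 78°
- Compton wavelength λ_C ≈ 2.4263 pm

Calculate the shift:
Δλ = 2.4263 × (1 - cos(78°))
Δλ = 2.4263 × 0.7921
Δλ = 1.9219 pm

Final wavelength:
λ' = 38.0 + 1.9219 = 39.9219 pm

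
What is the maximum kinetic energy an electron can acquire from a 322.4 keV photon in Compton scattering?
179.8613 keV

Maximum energy transfer occurs at θ = 180° (backscattering).

Initial photon: E₀ = 322.4 keV → λ₀ = 3.8457 pm

Maximum Compton shift (at 180°):
Δλ_max = 2λ_C = 2 × 2.4263 = 4.8526 pm

Final wavelength:
λ' = 3.8457 + 4.8526 = 8.6983 pm

Minimum photon energy (maximum energy to electron):
E'_min = hc/λ' = 142.5387 keV

Maximum electron kinetic energy:
K_max = E₀ - E'_min = 322.4000 - 142.5387 = 179.8613 keV

(Intermediate values are shown rounded; full precision is carried through to the final answer.)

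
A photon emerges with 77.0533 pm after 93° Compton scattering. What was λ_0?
74.5000 pm

From λ' = λ + Δλ, we have λ = λ' - Δλ

First calculate the Compton shift:
Δλ = λ_C(1 - cos θ)
Δλ = 2.4263 × (1 - cos(93°))
Δλ = 2.4263 × 1.0523
Δλ = 2.5533 pm

Initial wavelength:
λ = λ' - Δλ
λ = 77.0533 - 2.5533
λ = 74.5000 pm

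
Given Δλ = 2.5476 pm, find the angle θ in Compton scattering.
92.87°

From the Compton formula Δλ = λ_C(1 - cos θ), we can solve for θ:

cos θ = 1 - Δλ/λ_C

Given:
- Δλ = 2.5476 pm
- λ_C = h/(m_e·c) ≈ 2.42631024 pm

cos θ = 1 - 2.5476/2.42631024
cos θ = 1 - 1.049989
cos θ = -0.049989

θ = arccos(-0.049989)
θ = 92.87°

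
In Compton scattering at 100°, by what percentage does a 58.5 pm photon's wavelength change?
4.8678%

Calculate the Compton shift:
Δλ = λ_C(1 - cos(100°))
Δλ = 2.4263 × (1 - cos(100°))
Δλ = 2.4263 × 1.1736
Δλ = 2.8476 pm

Percentage change:
(Δλ/λ₀) × 100 = (2.8476/58.5) × 100
= 4.8678%

(Intermediate values are shown rounded; full precision is carried through to the final answer.)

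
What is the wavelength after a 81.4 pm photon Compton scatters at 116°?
84.8899 pm

Using the Compton scattering formula:
λ' = λ + Δλ = λ + λ_C(1 - cos θ)

Given:
- Initial wavelength λ = 81.4 pm
- Scattering angle θ = 116°
- Compton wavelength λ_C ≈ 2.4263 pm

Calculate the shift:
Δλ = 2.4263 × (1 - cos(116°))
Δλ = 2.4263 × 1.4384
Δλ = 3.4899 pm

Final wavelength:
λ' = 81.4 + 3.4899 = 84.8899 pm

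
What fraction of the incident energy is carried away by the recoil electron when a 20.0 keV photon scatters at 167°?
0.0717 (or 7.17%)

Calculate initial and final photon energies:

Initial: E₀ = 20.0 keV → λ₀ = 61.9921 pm
Compton shift: Δλ = 4.7904 pm
Final wavelength: λ' = 66.7825 pm
Final energy: E' = 18.5654 keV

Fractional energy loss:
(E₀ - E')/E₀ = (20.0000 - 18.5654)/20.0000
= 1.4346/20.0000
= 0.0717
= 7.17%

(Intermediate values are shown rounded; full precision is carried through to the final answer.)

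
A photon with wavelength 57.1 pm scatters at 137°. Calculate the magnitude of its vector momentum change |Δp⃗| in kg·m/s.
2.0856e-23 kg·m/s

Photon momentum magnitude is p = h/λ.

Initial momentum:
p₀ = h/λ = 6.6261e-34/5.7100e-11 = 1.1604e-23 kg·m/s

After scattering:
λ' = λ + Δλ = 57.1 + 4.2008 = 61.3008 pm
p' = h/λ' = 6.6261e-34/6.1301e-11 = 1.0809e-23 kg·m/s

Momentum is a vector; the scattered photon's direction makes angle θ = 137° with the incident direction. The magnitude of the vector change Δp⃗ = p⃗₀ − p⃗' is found from the law of cosines:
|Δp⃗|² = p₀² + p'² − 2p₀p'cos θ
|Δp⃗|² = (1.1604e-23)² + (1.0809e-23)² − 2·1.1604e-23·1.0809e-23·cos(137°)
|Δp⃗| = 2.0856e-23 kg·m/s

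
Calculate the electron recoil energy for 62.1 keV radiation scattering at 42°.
1.8798 keV

By energy conservation: K_e = E_initial - E_final

First find the scattered photon energy:
Initial wavelength: λ = hc/E = 19.9652 pm
Compton shift: Δλ = λ_C(1 - cos(42°)) = 0.6232 pm
Final wavelength: λ' = 19.9652 + 0.6232 = 20.5885 pm
Final photon energy: E' = hc/λ' = 60.2202 keV

Electron kinetic energy:
K_e = E - E' = 62.1000 - 60.2202 = 1.8798 keV

(Intermediate values are shown rounded; full precision is carried through to the final answer.)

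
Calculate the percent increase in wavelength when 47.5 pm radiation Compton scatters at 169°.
10.1222%

Calculate the Compton shift:
Δλ = λ_C(1 - cos(169°))
Δλ = 2.4263 × (1 - cos(169°))
Δλ = 2.4263 × 1.9816
Δλ = 4.8080 pm

Percentage change:
(Δλ/λ₀) × 100 = (4.8080/47.5) × 100
= 10.1222%

(Intermediate values are shown rounded; full precision is carried through to the final answer.)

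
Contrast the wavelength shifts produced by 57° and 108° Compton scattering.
108° produces the larger shift by a factor of 2.875

Calculate both shifts using Δλ = λ_C(1 - cos θ):

For θ₁ = 57°:
Δλ₁ = 2.4263 × (1 - cos(57°))
Δλ₁ = 2.4263 × 0.4554
Δλ₁ = 1.1048 pm

For θ₂ = 108°:
Δλ₂ = 2.4263 × (1 - cos(108°))
Δλ₂ = 2.4263 × 1.3090
Δλ₂ = 3.1761 pm

The 108° angle produces the larger shift.
Ratio: 3.1761/1.1048 = 2.875

(Intermediate values are shown rounded; full precision is carried through to the final answer.)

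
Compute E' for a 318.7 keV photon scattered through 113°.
170.6677 keV

First convert energy to wavelength:
λ = hc/E, with hc ≈ 1239.842 keV·pm (i.e. 1239.842 eV·nm)

For E = 318.7 keV = 318700 eV:
λ = 1239.842 keV·pm / 318.7 keV
λ = 3.8903 pm

Calculate the Compton shift:
Δλ = λ_C(1 - cos(113°)) = 2.4263 × 1.3907
Δλ = 3.3743 pm

Final wavelength:
λ' = 3.8903 + 3.3743 = 7.2647 pm

Final energy:
E' = hc/λ' = 1239.842 / 7.2647 = 170.6677 keV

(Intermediate values are shown rounded; full precision is carried through to the final answer.)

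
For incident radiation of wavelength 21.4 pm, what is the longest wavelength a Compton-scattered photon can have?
26.2526 pm (at θ = 180°)

The Compton shift is Δλ = λ_C(1 − cos θ).

Since cos θ ranges from −1 to 1, the factor (1 − cos θ) ranges from 0 to 2; the maximum shift occurs at θ = 180° (backscattering):
Δλ_max = 2λ_C = 2 × 2.4263 pm = 4.8526 pm

Maximum scattered wavelength:
λ'_max = λ₀ + Δλ_max = 21.4 + 4.8526 = 26.2526 pm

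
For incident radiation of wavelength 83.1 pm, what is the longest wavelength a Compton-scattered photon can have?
87.9526 pm (at θ = 180°)

The Compton shift is Δλ = λ_C(1 − cos θ).

Since cos θ ranges from −1 to 1, the factor (1 − cos θ) ranges from 0 to 2; the maximum shift occurs at θ = 180° (backscattering):
Δλ_max = 2λ_C = 2 × 2.4263 pm = 4.8526 pm

Maximum scattered wavelength:
λ'_max = λ₀ + Δλ_max = 83.1 + 4.8526 = 87.9526 pm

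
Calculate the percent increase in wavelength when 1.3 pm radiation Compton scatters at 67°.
113.7135%

Calculate the Compton shift:
Δλ = λ_C(1 - cos(67°))
Δλ = 2.4263 × (1 - cos(67°))
Δλ = 2.4263 × 0.6093
Δλ = 1.4783 pm

Percentage change:
(Δλ/λ₀) × 100 = (1.4783/1.3) × 100
= 113.7135%

(Intermediate values are shown rounded; full precision is carried through to the final answer.)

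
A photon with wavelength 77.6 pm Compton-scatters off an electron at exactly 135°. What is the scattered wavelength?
81.7420 pm

Using the Compton formula: λ' = λ + λ_C(1 − cos θ)

For θ = 135°, cos θ = -√2/2 (exact) ≈ -0.7071, so:
1 − cos 135° = 1 − (-√2/2) ≈ 1.7071

Δλ = λ_C × 1.7071 = 2.4263 × 1.7071 = 4.1420 pm

λ' = 77.6 + 4.1420 = 81.7420 pm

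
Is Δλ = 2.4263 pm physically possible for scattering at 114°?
No, inconsistent

Calculate the expected shift for θ = 114°:

Δλ_expected = λ_C(1 - cos(114°))
Δλ_expected = 2.4263 × (1 - cos(114°))
Δλ_expected = 2.4263 × 1.4067
Δλ_expected = 3.4132 pm

Given shift: 2.4263 pm
Expected shift: 3.4132 pm
Difference: 0.9869 pm

The values do not match. The given shift corresponds to θ ≈ 90.0°, not 114°.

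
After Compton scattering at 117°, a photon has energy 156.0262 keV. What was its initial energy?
280.6000 keV

Convert final energy to wavelength (hc ≈ 1239.842 keV·pm):
λ' = hc/E' = 1239.842 / 156.0262 = 7.9464 pm

Calculate the Compton shift:
Δλ = λ_C(1 - cos(117°))
Δλ = 2.4263 × (1 - cos(117°))
Δλ = 3.5278 pm

Initial wavelength:
λ = λ' - Δλ = 7.9464 - 3.5278 = 4.4185 pm

Initial energy:
E = hc/λ = 1239.842 / 4.4185 = 280.6000 keV

(Intermediate values are shown rounded; full precision is carried through to the final answer.)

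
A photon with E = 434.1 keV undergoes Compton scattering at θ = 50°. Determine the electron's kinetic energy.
101.0624 keV

By energy conservation: K_e = E_initial - E_final

First find the scattered photon energy:
Initial wavelength: λ = hc/E = 2.8561 pm
Compton shift: Δλ = λ_C(1 - cos(50°)) = 0.8667 pm
Final wavelength: λ' = 2.8561 + 0.8667 = 3.7228 pm
Final photon energy: E' = hc/λ' = 333.0376 keV

Electron kinetic energy:
K_e = E - E' = 434.1000 - 333.0376 = 101.0624 keV

(Intermediate values are shown rounded; full precision is carried through to the final answer.)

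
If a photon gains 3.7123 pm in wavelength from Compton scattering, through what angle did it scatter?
122.01°

From the Compton formula Δλ = λ_C(1 - cos θ), we can solve for θ:

cos θ = 1 - Δλ/λ_C

Given:
- Δλ = 3.7123 pm
- λ_C = h/(m_e·c) ≈ 2.42631024 pm

cos θ = 1 - 3.7123/2.42631024
cos θ = 1 - 1.530019
cos θ = -0.530019

θ = arccos(-0.530019)
θ = 122.01°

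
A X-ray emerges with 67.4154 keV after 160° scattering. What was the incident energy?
90.6000 keV

Convert final energy to wavelength (hc ≈ 1239.842 keV·pm):
λ' = hc/E' = 1239.842 / 67.4154 = 18.3911 pm

Calculate the Compton shift:
Δλ = λ_C(1 - cos(160°))
Δλ = 2.4263 × (1 - cos(160°))
Δλ = 4.7063 pm

Initial wavelength:
λ = λ' - Δλ = 18.3911 - 4.7063 = 13.6848 pm

Initial energy:
E = hc/λ = 1239.842 / 13.6848 = 90.6000 keV

(Intermediate values are shown rounded; full precision is carried through to the final answer.)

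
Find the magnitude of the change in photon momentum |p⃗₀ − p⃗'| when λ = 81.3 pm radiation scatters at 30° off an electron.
4.2105e-24 kg·m/s

Photon momentum magnitude is p = h/λ.

Initial momentum:
p₀ = h/λ = 6.6261e-34/8.1300e-11 = 8.1501e-24 kg·m/s

After scattering:
λ' = λ + Δλ = 81.3 + 0.3251 = 81.6251 pm
p' = h/λ' = 6.6261e-34/8.1625e-11 = 8.1177e-24 kg·m/s

Momentum is a vector; the scattered photon's direction makes angle θ = 30° with the incident direction. The magnitude of the vector change Δp⃗ = p⃗₀ − p⃗' is found from the law of cosines:
|Δp⃗|² = p₀² + p'² − 2p₀p'cos θ
|Δp⃗|² = (8.1501e-24)² + (8.1177e-24)² − 2·8.1501e-24·8.1177e-24·cos(30°)
|Δp⃗| = 4.2105e-24 kg·m/s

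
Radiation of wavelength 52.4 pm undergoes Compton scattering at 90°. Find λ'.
54.8263 pm

Using the Compton formula: λ' = λ + λ_C(1 − cos θ)

For θ = 90°, cos θ = 0 (exact) = 0.0000, so:
1 − cos 90° = 1 − (0) = 1.0000

Δλ = λ_C × 1.0000 = 2.4263 × 1.0000 = 2.4263 pm

λ' = 52.4 + 2.4263 = 54.8263 pm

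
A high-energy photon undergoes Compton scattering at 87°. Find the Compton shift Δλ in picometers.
2.2993 pm

Using the Compton scattering formula:
Δλ = λ_C(1 - cos θ)

where λ_C = h/(m_e·c) ≈ 2.4263 pm is the Compton wavelength of an electron.

For θ = 87°:
cos(87°) = 0.0523
1 - cos(87°) = 0.9477

Δλ = 2.4263 × 0.9477
Δλ = 2.2993 pm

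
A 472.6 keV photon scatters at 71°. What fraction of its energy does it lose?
0.3841 (or 38.41%)

Calculate initial and final photon energies:

Initial: E₀ = 472.6 keV → λ₀ = 2.6234 pm
Compton shift: Δλ = 1.6364 pm
Final wavelength: λ' = 4.2598 pm
Final energy: E' = 291.0543 keV

Fractional energy loss:
(E₀ - E')/E₀ = (472.6000 - 291.0543)/472.6000
= 181.5457/472.6000
= 0.3841
= 38.41%

(Intermediate values are shown rounded; full precision is carried through to the final answer.)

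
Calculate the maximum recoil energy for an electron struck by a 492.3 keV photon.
324.0966 keV

Maximum energy transfer occurs at θ = 180° (backscattering).

Initial photon: E₀ = 492.3 keV → λ₀ = 2.5185 pm

Maximum Compton shift (at 180°):
Δλ_max = 2λ_C = 2 × 2.4263 = 4.8526 pm

Final wavelength:
λ' = 2.5185 + 4.8526 = 7.3711 pm

Minimum photon energy (maximum energy to electron):
E'_min = hc/λ' = 168.2034 keV

Maximum electron kinetic energy:
K_max = E₀ - E'_min = 492.3000 - 168.2034 = 324.0966 keV

(Intermediate values are shown rounded; full precision is carried through to the final answer.)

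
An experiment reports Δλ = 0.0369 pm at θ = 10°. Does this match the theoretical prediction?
Yes, consistent

Calculate the expected shift for θ = 10°:

Δλ_expected = λ_C(1 - cos(10°))
Δλ_expected = 2.4263 × (1 - cos(10°))
Δλ_expected = 2.4263 × 0.0152
Δλ_expected = 0.0369 pm

Given shift: 0.0369 pm
Expected shift: 0.0369 pm
Difference: 0.0000 pm

The values match. This is consistent with Compton scattering at the stated angle.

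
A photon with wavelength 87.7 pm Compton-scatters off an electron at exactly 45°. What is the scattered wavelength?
88.4106 pm

Using the Compton formula: λ' = λ + λ_C(1 − cos θ)

For θ = 45°, cos θ = √2/2 (exact) ≈ 0.7071, so:
1 − cos 45° = 1 − (√2/2) ≈ 0.2929

Δλ = λ_C × 0.2929 = 2.4263 × 0.2929 = 0.7106 pm

λ' = 87.7 + 0.7106 = 88.4106 pm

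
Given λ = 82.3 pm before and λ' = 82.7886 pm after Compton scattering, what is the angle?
37.00°

First find the wavelength shift:
Δλ = λ' - λ = 82.7886 - 82.3 = 0.4886 pm

Using Δλ = λ_C(1 - cos θ), with λ_C = h/(m_e·c) ≈ 2.42631024 pm:
cos θ = 1 - Δλ/λ_C
cos θ = 1 - 0.4886/2.42631024
cos θ = 0.798624

θ = arccos(0.798624)
θ = 37.00°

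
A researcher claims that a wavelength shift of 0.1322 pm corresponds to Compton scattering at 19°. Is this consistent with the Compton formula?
Yes, consistent

Calculate the expected shift for θ = 19°:

Δλ_expected = λ_C(1 - cos(19°))
Δλ_expected = 2.4263 × (1 - cos(19°))
Δλ_expected = 2.4263 × 0.0545
Δλ_expected = 0.1322 pm

Given shift: 0.1322 pm
Expected shift: 0.1322 pm
Difference: 0.0000 pm

The values match. This is consistent with Compton scattering at the stated angle.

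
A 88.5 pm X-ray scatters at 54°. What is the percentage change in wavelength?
1.1301%

Calculate the Compton shift:
Δλ = λ_C(1 - cos(54°))
Δλ = 2.4263 × (1 - cos(54°))
Δλ = 2.4263 × 0.4122
Δλ = 1.0002 pm

Percentage change:
(Δλ/λ₀) × 100 = (1.0002/88.5) × 100
= 1.1301%

(Intermediate values are shown rounded; full precision is carried through to the final answer.)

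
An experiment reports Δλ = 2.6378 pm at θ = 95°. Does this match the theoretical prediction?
Yes, consistent

Calculate the expected shift for θ = 95°:

Δλ_expected = λ_C(1 - cos(95°))
Δλ_expected = 2.4263 × (1 - cos(95°))
Δλ_expected = 2.4263 × 1.0872
Δλ_expected = 2.6378 pm

Given shift: 2.6378 pm
Expected shift: 2.6378 pm
Difference: 0.0000 pm

The values match. This is consistent with Compton scattering at the stated angle.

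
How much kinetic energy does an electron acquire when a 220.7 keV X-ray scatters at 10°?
1.4387 keV

By energy conservation: K_e = E_initial - E_final

First find the scattered photon energy:
Initial wavelength: λ = hc/E = 5.6178 pm
Compton shift: Δλ = λ_C(1 - cos(10°)) = 0.0369 pm
Final wavelength: λ' = 5.6178 + 0.0369 = 5.6546 pm
Final photon energy: E' = hc/λ' = 219.2613 keV

Electron kinetic energy:
K_e = E - E' = 220.7000 - 219.2613 = 1.4387 keV

(Intermediate values are shown rounded; full precision is carried through to the final answer.)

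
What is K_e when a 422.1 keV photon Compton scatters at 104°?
213.7444 keV

By energy conservation: K_e = E_initial - E_final

First find the scattered photon energy:
Initial wavelength: λ = hc/E = 2.9373 pm
Compton shift: Δλ = λ_C(1 - cos(104°)) = 3.0133 pm
Final wavelength: λ' = 2.9373 + 3.0133 = 5.9506 pm
Final photon energy: E' = hc/λ' = 208.3556 keV

Electron kinetic energy:
K_e = E - E' = 422.1000 - 208.3556 = 213.7444 keV

(Intermediate values are shown rounded; full precision is carried through to the final answer.)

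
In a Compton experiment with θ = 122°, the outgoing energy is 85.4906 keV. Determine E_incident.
114.9001 keV

Convert final energy to wavelength (hc ≈ 1239.842 keV·pm):
λ' = hc/E' = 1239.842 / 85.4906 = 14.5027 pm

Calculate the Compton shift:
Δλ = λ_C(1 - cos(122°))
Δλ = 2.4263 × (1 - cos(122°))
Δλ = 3.7121 pm

Initial wavelength:
λ = λ' - Δλ = 14.5027 - 3.7121 = 10.7906 pm

Initial energy:
E = hc/λ = 1239.842 / 10.7906 = 114.9001 keV

(Intermediate values are shown rounded; full precision is carried through to the final answer.)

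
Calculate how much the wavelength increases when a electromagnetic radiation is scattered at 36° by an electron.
0.4634 pm

Using the Compton scattering formula:
Δλ = λ_C(1 - cos θ)

where λ_C = h/(m_e·c) ≈ 2.4263 pm is the Compton wavelength of an electron.

For θ = 36°:
cos(36°) = 0.8090
1 - cos(36°) = 0.1910

Δλ = 2.4263 × 0.1910
Δλ = 0.4634 pm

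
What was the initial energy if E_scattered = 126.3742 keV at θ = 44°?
135.8000 keV

Convert final energy to wavelength (hc ≈ 1239.842 keV·pm):
λ' = hc/E' = 1239.842 / 126.3742 = 9.8109 pm

Calculate the Compton shift:
Δλ = λ_C(1 - cos(44°))
Δλ = 2.4263 × (1 - cos(44°))
Δλ = 0.6810 pm

Initial wavelength:
λ = λ' - Δλ = 9.8109 - 0.6810 = 9.1299 pm

Initial energy:
E = hc/λ = 1239.842 / 9.1299 = 135.8000 keV

(Intermediate values are shown rounded; full precision is carried through to the final answer.)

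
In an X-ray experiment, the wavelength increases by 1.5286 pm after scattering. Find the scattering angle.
68.29°

From the Compton formula Δλ = λ_C(1 - cos θ), we can solve for θ:

cos θ = 1 - Δλ/λ_C

Given:
- Δλ = 1.5286 pm
- λ_C = h/(m_e·c) ≈ 2.42631024 pm

cos θ = 1 - 1.5286/2.42631024
cos θ = 1 - 0.630010
cos θ = 0.369990

θ = arccos(0.369990)
θ = 68.29°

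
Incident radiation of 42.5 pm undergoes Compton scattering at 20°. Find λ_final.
42.6463 pm

Using the Compton scattering formula:
λ' = λ + Δλ = λ + λ_C(1 - cos θ)

Given:
- Initial wavelength λ = 42.5 pm
- Scattering angle θ = 20°
- Compton wavelength λ_C ≈ 2.4263 pm

Calculate the shift:
Δλ = 2.4263 × (1 - cos(20°))
Δλ = 2.4263 × 0.0603
Δλ = 0.1463 pm

Final wavelength:
λ' = 42.5 + 0.1463 = 42.6463 pm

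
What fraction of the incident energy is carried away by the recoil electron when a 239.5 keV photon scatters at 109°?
0.3832 (or 38.32%)

Calculate initial and final photon energies:

Initial: E₀ = 239.5 keV → λ₀ = 5.1768 pm
Compton shift: Δλ = 3.2162 pm
Final wavelength: λ' = 8.3930 pm
Final energy: E' = 147.7228 keV

Fractional energy loss:
(E₀ - E')/E₀ = (239.5000 - 147.7228)/239.5000
= 91.7772/239.5000
= 0.3832
= 38.32%

(Intermediate values are shown rounded; full precision is carried through to the final answer.)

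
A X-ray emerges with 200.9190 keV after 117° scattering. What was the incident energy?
469.1000 keV

Convert final energy to wavelength (hc ≈ 1239.842 keV·pm):
λ' = hc/E' = 1239.842 / 200.9190 = 6.1709 pm

Calculate the Compton shift:
Δλ = λ_C(1 - cos(117°))
Δλ = 2.4263 × (1 - cos(117°))
Δλ = 3.5278 pm

Initial wavelength:
λ = λ' - Δλ = 6.1709 - 3.5278 = 2.6430 pm

Initial energy:
E = hc/λ = 1239.842 / 2.6430 = 469.1000 keV

(Intermediate values are shown rounded; full precision is carried through to the final answer.)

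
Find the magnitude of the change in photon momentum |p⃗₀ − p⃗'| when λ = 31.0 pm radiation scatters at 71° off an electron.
2.4218e-23 kg·m/s

Photon momentum magnitude is p = h/λ.

Initial momentum:
p₀ = h/λ = 6.6261e-34/3.1000e-11 = 2.1374e-23 kg·m/s

After scattering:
λ' = λ + Δλ = 31.0 + 1.6364 = 32.6364 pm
p' = h/λ' = 6.6261e-34/3.2636e-11 = 2.0303e-23 kg·m/s

Momentum is a vector; the scattered photon's direction makes angle θ = 71° with the incident direction. The magnitude of the vector change Δp⃗ = p⃗₀ − p⃗' is found from the law of cosines:
|Δp⃗|² = p₀² + p'² − 2p₀p'cos θ
|Δp⃗|² = (2.1374e-23)² + (2.0303e-23)² − 2·2.1374e-23·2.0303e-23·cos(71°)
|Δp⃗| = 2.4218e-23 kg·m/s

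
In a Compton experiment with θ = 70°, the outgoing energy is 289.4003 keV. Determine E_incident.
461.2999 keV

Convert final energy to wavelength (hc ≈ 1239.842 keV·pm):
λ' = hc/E' = 1239.842 / 289.4003 = 4.2842 pm

Calculate the Compton shift:
Δλ = λ_C(1 - cos(70°))
Δλ = 2.4263 × (1 - cos(70°))
Δλ = 1.5965 pm

Initial wavelength:
λ = λ' - Δλ = 4.2842 - 1.5965 = 2.6877 pm

Initial energy:
E = hc/λ = 1239.842 / 2.6877 = 461.2999 keV

(Intermediate values are shown rounded; full precision is carried through to the final answer.)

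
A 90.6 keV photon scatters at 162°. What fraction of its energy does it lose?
0.2570 (or 25.70%)

Calculate initial and final photon energies:

Initial: E₀ = 90.6 keV → λ₀ = 13.6848 pm
Compton shift: Δλ = 4.7339 pm
Final wavelength: λ' = 18.4187 pm
Final energy: E' = 67.3145 keV

Fractional energy loss:
(E₀ - E')/E₀ = (90.6000 - 67.3145)/90.6000
= 23.2855/90.6000
= 0.2570
= 25.70%

(Intermediate values are shown rounded; full precision is carried through to the final answer.)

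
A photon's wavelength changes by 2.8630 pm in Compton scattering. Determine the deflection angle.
100.37°

From the Compton formula Δλ = λ_C(1 - cos θ), we can solve for θ:

cos θ = 1 - Δλ/λ_C

Given:
- Δλ = 2.8630 pm
- λ_C = h/(m_e·c) ≈ 2.42631024 pm

cos θ = 1 - 2.8630/2.42631024
cos θ = 1 - 1.179981
cos θ = -0.179981

θ = arccos(-0.179981)
θ = 100.37°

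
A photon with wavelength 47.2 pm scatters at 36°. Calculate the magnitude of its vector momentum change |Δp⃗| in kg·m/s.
8.6349e-24 kg·m/s

Photon momentum magnitude is p = h/λ.

Initial momentum:
p₀ = h/λ = 6.6261e-34/4.7200e-11 = 1.4038e-23 kg·m/s

After scattering:
λ' = λ + Δλ = 47.2 + 0.4634 = 47.6634 pm
p' = h/λ' = 6.6261e-34/4.7663e-11 = 1.3902e-23 kg·m/s

Momentum is a vector; the scattered photon's direction makes angle θ = 36° with the incident direction. The magnitude of the vector change Δp⃗ = p⃗₀ − p⃗' is found from the law of cosines:
|Δp⃗|² = p₀² + p'² − 2p₀p'cos θ
|Δp⃗|² = (1.4038e-23)² + (1.3902e-23)² − 2·1.4038e-23·1.3902e-23·cos(36°)
|Δp⃗| = 8.6349e-24 kg·m/s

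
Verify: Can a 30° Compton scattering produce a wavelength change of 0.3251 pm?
Yes, consistent

Calculate the expected shift for θ = 30°:

Δλ_expected = λ_C(1 - cos(30°))
Δλ_expected = 2.4263 × (1 - cos(30°))
Δλ_expected = 2.4263 × 0.1340
Δλ_expected = 0.3251 pm

Given shift: 0.3251 pm
Expected shift: 0.3251 pm
Difference: 0.0000 pm

The values match. This is consistent with Compton scattering at the stated angle.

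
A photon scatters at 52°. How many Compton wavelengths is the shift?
0.3843 λ_C

The Compton shift formula is:
Δλ = λ_C(1 - cos θ)

Dividing both sides by λ_C:
Δλ/λ_C = 1 - cos θ

For θ = 52°:
Δλ/λ_C = 1 - cos(52°)
Δλ/λ_C = 1 - 0.6157
Δλ/λ_C = 0.3843

This means the shift is 0.3843 × λ_C = 0.9325 pm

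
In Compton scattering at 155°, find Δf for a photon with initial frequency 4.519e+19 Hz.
1.856e+19 Hz (decrease)

Convert frequency to wavelength (c = 299792458 m/s):
λ₀ = c/f₀ = 299792458/4.519e+19 = 6.6340442e-12 m = 6.6340 pm

Calculate Compton shift:
Δλ = λ_C(1 - cos(155°)) = 4.6253 pm

Final wavelength:
λ' = λ₀ + Δλ = 6.6340 + 4.6253 = 11.2593 pm

Final frequency:
f' = c/λ' = 299792458/1.1259338e-11 = 2.6626117e+19 Hz

Frequency shift (decrease):
Δf = f₀ - f' = 4.519e+19 - 2.6626117e+19 = 1.856e+19 Hz

(Intermediate values are shown rounded; full precision is carried through to the final answer.)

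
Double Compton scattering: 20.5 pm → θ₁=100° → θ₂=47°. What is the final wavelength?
24.1192 pm

Apply Compton shift twice:

First scattering at θ₁ = 100°:
Δλ₁ = λ_C(1 - cos(100°))
Δλ₁ = 2.4263 × 1.1736
Δλ₁ = 2.8476 pm

After first scattering:
λ₁ = 20.5 + 2.8476 = 23.3476 pm

Second scattering at θ₂ = 47°:
Δλ₂ = λ_C(1 - cos(47°))
Δλ₂ = 2.4263 × 0.3180
Δλ₂ = 0.7716 pm

Final wavelength:
λ₂ = 23.3476 + 0.7716 = 24.1192 pm

Total shift: Δλ_total = 2.8476 + 0.7716 = 3.6192 pm

(Intermediate values are shown rounded; full precision is carried through to the final answer.)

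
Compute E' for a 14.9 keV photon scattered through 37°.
14.8130 keV

First convert energy to wavelength:
λ = hc/E, with hc ≈ 1239.842 keV·pm (i.e. 1239.842 eV·nm)

For E = 14.9 keV = 14900 eV:
λ = 1239.842 keV·pm / 14.9 keV
λ = 83.2109 pm

Calculate the Compton shift:
Δλ = λ_C(1 - cos(37°)) = 2.4263 × 0.2014
Δλ = 0.4886 pm

Final wavelength:
λ' = 83.2109 + 0.4886 = 83.6994 pm

Final energy:
E' = hc/λ' = 1239.842 / 83.6994 = 14.8130 keV

(Intermediate values are shown rounded; full precision is carried through to the final answer.)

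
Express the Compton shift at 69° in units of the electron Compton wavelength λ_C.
0.6416 λ_C

The Compton shift formula is:
Δλ = λ_C(1 - cos θ)

Dividing both sides by λ_C:
Δλ/λ_C = 1 - cos θ

For θ = 69°:
Δλ/λ_C = 1 - cos(69°)
Δλ/λ_C = 1 - 0.3584
Δλ/λ_C = 0.6416

This means the shift is 0.6416 × λ_C = 1.5568 pm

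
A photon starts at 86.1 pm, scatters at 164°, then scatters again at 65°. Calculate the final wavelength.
92.2595 pm

Apply Compton shift twice:

First scattering at θ₁ = 164°:
Δλ₁ = λ_C(1 - cos(164°))
Δλ₁ = 2.4263 × 1.9613
Δλ₁ = 4.7586 pm

After first scattering:
λ₁ = 86.1 + 4.7586 = 90.8586 pm

Second scattering at θ₂ = 65°:
Δλ₂ = λ_C(1 - cos(65°))
Δλ₂ = 2.4263 × 0.5774
Δλ₂ = 1.4009 pm

Final wavelength:
λ₂ = 90.8586 + 1.4009 = 92.2595 pm

Total shift: Δλ_total = 4.7586 + 1.4009 = 6.1595 pm

(Intermediate values are shown rounded; full precision is carried through to the final answer.)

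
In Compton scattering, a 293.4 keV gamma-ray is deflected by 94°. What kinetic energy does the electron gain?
111.6406 keV

By energy conservation: K_e = E_initial - E_final

First find the scattered photon energy:
Initial wavelength: λ = hc/E = 4.2258 pm
Compton shift: Δλ = λ_C(1 - cos(94°)) = 2.5956 pm
Final wavelength: λ' = 4.2258 + 2.5956 = 6.8213 pm
Final photon energy: E' = hc/λ' = 181.7594 keV

Electron kinetic energy:
K_e = E - E' = 293.4000 - 181.7594 = 111.6406 keV

(Intermediate values are shown rounded; full precision is carried through to the final answer.)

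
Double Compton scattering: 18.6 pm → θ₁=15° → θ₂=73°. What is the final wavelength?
20.3996 pm

Apply Compton shift twice:

First scattering at θ₁ = 15°:
Δλ₁ = λ_C(1 - cos(15°))
Δλ₁ = 2.4263 × 0.0341
Δλ₁ = 0.0827 pm

After first scattering:
λ₁ = 18.6 + 0.0827 = 18.6827 pm

Second scattering at θ₂ = 73°:
Δλ₂ = λ_C(1 - cos(73°))
Δλ₂ = 2.4263 × 0.7076
Δλ₂ = 1.7169 pm

Final wavelength:
λ₂ = 18.6827 + 1.7169 = 20.3996 pm

Total shift: Δλ_total = 0.0827 + 1.7169 = 1.7996 pm

(Intermediate values are shown rounded; full precision is carried through to the final answer.)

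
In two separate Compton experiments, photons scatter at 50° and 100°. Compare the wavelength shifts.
100° produces the larger shift by a factor of 3.286

Calculate both shifts using Δλ = λ_C(1 - cos θ):

For θ₁ = 50°:
Δλ₁ = 2.4263 × (1 - cos(50°))
Δλ₁ = 2.4263 × 0.3572
Δλ₁ = 0.8667 pm

For θ₂ = 100°:
Δλ₂ = 2.4263 × (1 - cos(100°))
Δλ₂ = 2.4263 × 1.1736
Δλ₂ = 2.8476 pm

The 100° angle produces the larger shift.
Ratio: 2.8476/0.8667 = 3.286

(Intermediate values are shown rounded; full precision is carried through to the final answer.)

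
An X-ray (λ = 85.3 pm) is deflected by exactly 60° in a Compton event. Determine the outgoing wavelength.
86.5132 pm

Using the Compton formula: λ' = λ + λ_C(1 − cos θ)

For θ = 60°, cos θ = 1/2 (exact) = 0.5000, so:
1 − cos 60° = 1 − (1/2) = 0.5000

Δλ = λ_C × 0.5000 = 2.4263 × 0.5000 = 1.2132 pm

λ' = 85.3 + 1.2132 = 86.5132 pm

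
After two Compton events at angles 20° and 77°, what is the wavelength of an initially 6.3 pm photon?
8.3268 pm

Apply Compton shift twice:

First scattering at θ₁ = 20°:
Δλ₁ = λ_C(1 - cos(20°))
Δλ₁ = 2.4263 × 0.0603
Δλ₁ = 0.1463 pm

After first scattering:
λ₁ = 6.3 + 0.1463 = 6.4463 pm

Second scattering at θ₂ = 77°:
Δλ₂ = λ_C(1 - cos(77°))
Δλ₂ = 2.4263 × 0.7750
Δλ₂ = 1.8805 pm

Final wavelength:
λ₂ = 6.4463 + 1.8805 = 8.3268 pm

Total shift: Δλ_total = 0.1463 + 1.8805 = 2.0268 pm

(Intermediate values are shown rounded; full precision is carried through to the final answer.)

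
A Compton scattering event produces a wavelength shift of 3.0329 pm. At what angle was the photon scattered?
104.48°

From the Compton formula Δλ = λ_C(1 - cos θ), we can solve for θ:

cos θ = 1 - Δλ/λ_C

Given:
- Δλ = 3.0329 pm
- λ_C = h/(m_e·c) ≈ 2.42631024 pm

cos θ = 1 - 3.0329/2.42631024
cos θ = 1 - 1.250005
cos θ = -0.250005

θ = arccos(-0.250005)
θ = 104.48°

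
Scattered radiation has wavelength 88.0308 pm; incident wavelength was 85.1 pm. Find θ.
102.00°

First find the wavelength shift:
Δλ = λ' - λ = 88.0308 - 85.1 = 2.9308 pm

Using Δλ = λ_C(1 - cos θ), with λ_C = h/(m_e·c) ≈ 2.42631024 pm:
cos θ = 1 - Δλ/λ_C
cos θ = 1 - 2.9308/2.42631024
cos θ = -0.207925

θ = arccos(-0.207925)
θ = 102.00°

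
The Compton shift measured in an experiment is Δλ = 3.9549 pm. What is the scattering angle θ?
129.05°

From the Compton formula Δλ = λ_C(1 - cos θ), we can solve for θ:

cos θ = 1 - Δλ/λ_C

Given:
- Δλ = 3.9549 pm
- λ_C = h/(m_e·c) ≈ 2.42631024 pm

cos θ = 1 - 3.9549/2.42631024
cos θ = 1 - 1.630006
cos θ = -0.630006

θ = arccos(-0.630006)
θ = 129.05°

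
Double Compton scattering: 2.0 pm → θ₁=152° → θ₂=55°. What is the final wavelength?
7.6033 pm

Apply Compton shift twice:

First scattering at θ₁ = 152°:
Δλ₁ = λ_C(1 - cos(152°))
Δλ₁ = 2.4263 × 1.8829
Δλ₁ = 4.5686 pm

After first scattering:
λ₁ = 2.0 + 4.5686 = 6.5686 pm

Second scattering at θ₂ = 55°:
Δλ₂ = λ_C(1 - cos(55°))
Δλ₂ = 2.4263 × 0.4264
Δλ₂ = 1.0346 pm

Final wavelength:
λ₂ = 6.5686 + 1.0346 = 7.6033 pm

Total shift: Δλ_total = 4.5686 + 1.0346 = 5.6033 pm

(Intermediate values are shown rounded; full precision is carried through to the final answer.)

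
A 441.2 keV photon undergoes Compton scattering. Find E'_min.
161.8006 keV (at θ = 180°)

The scattered photon has minimum energy when its wavelength is maximum, i.e., when the Compton shift Δλ = λ_C(1 − cos θ) is maximum. This occurs at θ = 180° (backscattering), giving Δλ_max = 2λ_C = 4.8526 pm.

Initial wavelength: λ₀ = hc/E₀ = 2.8102 pm
Maximum final wavelength: λ'_max = λ₀ + 2λ_C = 2.8102 + 4.8526 = 7.6628 pm
Minimum final energy: E'_min = hc/λ'_max = 161.8006 keV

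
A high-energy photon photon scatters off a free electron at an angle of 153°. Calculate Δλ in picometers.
4.5882 pm

Using the Compton scattering formula:
Δλ = λ_C(1 - cos θ)

where λ_C = h/(m_e·c) ≈ 2.4263 pm is the Compton wavelength of an electron.

For θ = 153°:
cos(153°) = -0.8910
1 - cos(153°) = 1.8910

Δλ = 2.4263 × 1.8910
Δλ = 4.5882 pm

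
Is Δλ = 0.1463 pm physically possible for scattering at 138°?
No, inconsistent

Calculate the expected shift for θ = 138°:

Δλ_expected = λ_C(1 - cos(138°))
Δλ_expected = 2.4263 × (1 - cos(138°))
Δλ_expected = 2.4263 × 1.7431
Δλ_expected = 4.2294 pm

Given shift: 0.1463 pm
Expected shift: 4.2294 pm
Difference: 4.0831 pm

The values do not match. The given shift corresponds to θ ≈ 20.0°, not 138°.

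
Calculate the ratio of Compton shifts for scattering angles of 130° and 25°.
130° produces the larger shift by a factor of 17.534

Calculate both shifts using Δλ = λ_C(1 - cos θ):

For θ₁ = 25°:
Δλ₁ = 2.4263 × (1 - cos(25°))
Δλ₁ = 2.4263 × 0.0937
Δλ₁ = 0.2273 pm

For θ₂ = 130°:
Δλ₂ = 2.4263 × (1 - cos(130°))
Δλ₂ = 2.4263 × 1.6428
Δλ₂ = 3.9859 pm

The 130° angle produces the larger shift.
Ratio: 3.9859/0.2273 = 17.534

(Intermediate values are shown rounded; full precision is carried through to the final answer.)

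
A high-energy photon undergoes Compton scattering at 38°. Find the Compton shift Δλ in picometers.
0.5144 pm

Using the Compton scattering formula:
Δλ = λ_C(1 - cos θ)

where λ_C = h/(m_e·c) ≈ 2.4263 pm is the Compton wavelength of an electron.

For θ = 38°:
cos(38°) = 0.7880
1 - cos(38°) = 0.2120

Δλ = 2.4263 × 0.2120
Δλ = 0.5144 pm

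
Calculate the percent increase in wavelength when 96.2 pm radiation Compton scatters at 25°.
0.2363%

Calculate the Compton shift:
Δλ = λ_C(1 - cos(25°))
Δλ = 2.4263 × (1 - cos(25°))
Δλ = 2.4263 × 0.0937
Δλ = 0.2273 pm

Percentage change:
(Δλ/λ₀) × 100 = (0.2273/96.2) × 100
= 0.2363%

(Intermediate values are shown rounded; full precision is carried through to the final answer.)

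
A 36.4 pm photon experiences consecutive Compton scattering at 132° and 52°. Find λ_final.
41.3824 pm

Apply Compton shift twice:

First scattering at θ₁ = 132°:
Δλ₁ = λ_C(1 - cos(132°))
Δλ₁ = 2.4263 × 1.6691
Δλ₁ = 4.0498 pm

After first scattering:
λ₁ = 36.4 + 4.0498 = 40.4498 pm

Second scattering at θ₂ = 52°:
Δλ₂ = λ_C(1 - cos(52°))
Δλ₂ = 2.4263 × 0.3843
Δλ₂ = 0.9325 pm

Final wavelength:
λ₂ = 40.4498 + 0.9325 = 41.3824 pm

Total shift: Δλ_total = 4.0498 + 0.9325 = 4.9824 pm

(Intermediate values are shown rounded; full precision is carried through to the final answer.)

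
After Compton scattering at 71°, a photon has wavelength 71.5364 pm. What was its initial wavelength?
69.9000 pm

From λ' = λ + Δλ, we have λ = λ' - Δλ

First calculate the Compton shift:
Δλ = λ_C(1 - cos θ)
Δλ = 2.4263 × (1 - cos(71°))
Δλ = 2.4263 × 0.6744
Δλ = 1.6364 pm

Initial wavelength:
λ = λ' - Δλ
λ = 71.5364 - 1.6364
λ = 69.9000 pm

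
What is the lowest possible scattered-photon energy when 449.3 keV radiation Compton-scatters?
162.8774 keV (at θ = 180°)

The scattered photon has minimum energy when its wavelength is maximum, i.e., when the Compton shift Δλ = λ_C(1 − cos θ) is maximum. This occurs at θ = 180° (backscattering), giving Δλ_max = 2λ_C = 4.8526 pm.

Initial wavelength: λ₀ = hc/E₀ = 2.7595 pm
Maximum final wavelength: λ'_max = λ₀ + 2λ_C = 2.7595 + 4.8526 = 7.6121 pm
Minimum final energy: E'_min = hc/λ'_max = 162.8774 keV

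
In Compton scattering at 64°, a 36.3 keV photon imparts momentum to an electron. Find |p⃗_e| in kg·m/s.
2.0176e-23 kg·m/s

The electron is initially at rest, so by conservation of momentum:
p⃗_e = p⃗₀ − p⃗'  (incident photon momentum minus scattered photon momentum)

Photon momentum magnitudes (p = h/λ = E/c):
λ₀ = hc/E₀ = 34.1554 pm → p₀ = h/λ₀ = 1.9400e-23 kg·m/s
Δλ = λ_C(1 − cos 64°) = 1.3627 pm
λ' = 35.5181 pm → p' = h/λ' = 1.8655e-23 kg·m/s

The scattered photon makes angle θ = 64° with the incident direction, so by the law of cosines:
|p⃗_e|² = p₀² + p'² − 2p₀p'cos θ
|p⃗_e|² = (1.9400e-23)² + (1.8655e-23)² − 2·1.9400e-23·1.8655e-23·cos(64°)
|p⃗_e| = 2.0176e-23 kg·m/s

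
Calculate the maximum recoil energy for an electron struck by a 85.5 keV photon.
21.4377 keV

Maximum energy transfer occurs at θ = 180° (backscattering).

Initial photon: E₀ = 85.5 keV → λ₀ = 14.5011 pm

Maximum Compton shift (at 180°):
Δλ_max = 2λ_C = 2 × 2.4263 = 4.8526 pm

Final wavelength:
λ' = 14.5011 + 4.8526 = 19.3537 pm

Minimum photon energy (maximum energy to electron):
E'_min = hc/λ' = 64.0623 keV

Maximum electron kinetic energy:
K_max = E₀ - E'_min = 85.5000 - 64.0623 = 21.4377 keV

(Intermediate values are shown rounded; full precision is carried through to the final answer.)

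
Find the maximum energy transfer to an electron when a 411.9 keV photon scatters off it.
254.2130 keV

Maximum energy transfer occurs at θ = 180° (backscattering).

Initial photon: E₀ = 411.9 keV → λ₀ = 3.0101 pm

Maximum Compton shift (at 180°):
Δλ_max = 2λ_C = 2 × 2.4263 = 4.8526 pm

Final wavelength:
λ' = 3.0101 + 4.8526 = 7.8627 pm

Minimum photon energy (maximum energy to electron):
E'_min = hc/λ' = 157.6870 keV

Maximum electron kinetic energy:
K_max = E₀ - E'_min = 411.9000 - 157.6870 = 254.2130 keV

(Intermediate values are shown rounded; full precision is carried through to the final answer.)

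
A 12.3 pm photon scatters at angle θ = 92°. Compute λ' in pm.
14.8110 pm

Using the Compton scattering formula:
λ' = λ + Δλ = λ + λ_C(1 - cos θ)

Given:
- Initial wavelength λ = 12.3 pm
- Scattering angle θ = 92°
- Compton wavelength λ_C ≈ 2.4263 pm

Calculate the shift:
Δλ = 2.4263 × (1 - cos(92°))
Δλ = 2.4263 × 1.0349
Δλ = 2.5110 pm

Final wavelength:
λ' = 12.3 + 2.5110 = 14.8110 pm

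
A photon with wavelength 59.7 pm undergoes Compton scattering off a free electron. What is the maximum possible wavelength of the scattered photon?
64.5526 pm (at θ = 180°)

The Compton shift is Δλ = λ_C(1 − cos θ).

Since cos θ ranges from −1 to 1, the factor (1 − cos θ) ranges from 0 to 2; the maximum shift occurs at θ = 180° (backscattering):
Δλ_max = 2λ_C = 2 × 2.4263 pm = 4.8526 pm

Maximum scattered wavelength:
λ'_max = λ₀ + Δλ_max = 59.7 + 4.8526 = 64.5526 pm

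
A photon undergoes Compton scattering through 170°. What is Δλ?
4.8158 pm

Using the Compton scattering formula:
Δλ = λ_C(1 - cos θ)

where λ_C = h/(m_e·c) ≈ 2.4263 pm is the Compton wavelength of an electron.

For θ = 170°:
cos(170°) = -0.9848
1 - cos(170°) = 1.9848

Δλ = 2.4263 × 1.9848
Δλ = 4.8158 pm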